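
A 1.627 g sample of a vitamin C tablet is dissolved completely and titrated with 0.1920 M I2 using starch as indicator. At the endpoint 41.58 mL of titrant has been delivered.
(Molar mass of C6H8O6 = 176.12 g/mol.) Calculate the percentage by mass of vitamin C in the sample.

86.42 %

C6H8O6 + I2 → C6H6O6 + 2 HI
n(I2) = 0.04158 L × 0.1920 mol/L = 7.983 × 10^-3 mol
n(C6H8O6) = 7.983 × 10^-3 mol (1:1 ratio)
mass of C6H8O6 = 7.983 × 10^-3 × 176.12 g/mol = 1.406 g
% C6H8O6 = 1.406 / 1.627 × 100 = 86.42 %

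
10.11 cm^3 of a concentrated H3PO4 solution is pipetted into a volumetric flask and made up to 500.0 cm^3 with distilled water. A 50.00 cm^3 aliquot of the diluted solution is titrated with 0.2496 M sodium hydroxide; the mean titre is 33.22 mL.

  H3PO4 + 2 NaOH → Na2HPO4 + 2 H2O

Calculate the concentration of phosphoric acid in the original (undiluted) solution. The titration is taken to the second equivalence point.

4.101 M

n(NaOH) = 0.03322 × 0.2496 = 8.292 × 10^-3 mol
From the 1:2 ratio, n(H3PO4) in the aliquot = 1/2 × 8.292 × 10^-3 = 4.146 × 10^-3 mol
[H3PO4]_dilute = 4.146 × 10^-3 / 0.05000 = 0.08292 mol/L
Dilution factor = 500.0 / 10.11 = 49.46
[H3PO4]_stock = 0.08292 × 49.46 = 4.101 mol/L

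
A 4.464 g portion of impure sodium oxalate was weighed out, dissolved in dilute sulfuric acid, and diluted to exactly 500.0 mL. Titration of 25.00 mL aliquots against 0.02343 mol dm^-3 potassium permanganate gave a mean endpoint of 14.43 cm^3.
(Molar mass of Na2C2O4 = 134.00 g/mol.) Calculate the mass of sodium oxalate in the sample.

2 MnO4^- + 5 C2O4^2- + 16 H^+ → 2 Mn^2+ + 10 CO2 + 8 H2O
n(KMnO4) per titration = 0.01443 × 0.02343 = 3.381 × 10^-4 mol
From the 5:2 ratio, n(Na2C2O4) in each aliquot = 5/2 × 3.381 × 10^-4 = 8.452 × 10^-4 mol
n(Na2C2O4) in the whole flask = 8.452 × 10^-4 × 500.0/25.00 = 0.01690 mol
mass of Na2C2O4 = 0.01690 × 134.00 = 2.265 g

2.265 g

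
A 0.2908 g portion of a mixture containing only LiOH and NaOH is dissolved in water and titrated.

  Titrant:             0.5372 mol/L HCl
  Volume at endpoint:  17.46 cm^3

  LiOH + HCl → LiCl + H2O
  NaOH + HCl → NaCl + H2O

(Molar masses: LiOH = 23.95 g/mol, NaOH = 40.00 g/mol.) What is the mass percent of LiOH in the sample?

43.30 %

n(HCl) = 0.01746 × 0.5372 = 9.380 × 10^-3 mol
Let x = n(LiOH), y = n(NaOH).
Titrant: 1x + 1y = 9.380 × 10^-3;  mass: 23.95x + 40.00y = 0.2908
Solving, x = 5.257 × 10^-3 mol, y = 4.122 × 10^-3 mol
mass of LiOH = 5.257 × 10^-3 × 23.95 = 0.1259 g
% LiOH = 0.1259 / 0.2908 × 100 = 43.30 %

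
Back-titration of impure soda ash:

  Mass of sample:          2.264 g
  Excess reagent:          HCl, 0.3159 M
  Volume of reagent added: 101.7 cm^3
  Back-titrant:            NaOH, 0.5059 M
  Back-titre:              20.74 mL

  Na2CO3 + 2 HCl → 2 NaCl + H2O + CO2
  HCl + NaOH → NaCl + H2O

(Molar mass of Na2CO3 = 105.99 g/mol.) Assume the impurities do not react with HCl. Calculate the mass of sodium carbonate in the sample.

1.147 g

n(HCl) added = 0.1017 × 0.3159 = 0.03213 mol
n(NaOH) used in back-titration = 0.02074 × 0.5059 = 0.01049 mol
n(HCl) left over = 0.01049 mol (1:1 ratio)
n(HCl) consumed by analyte = 0.03213 − 0.01049 = 0.02163 mol
From the 1:2 ratio, n(Na2CO3) = 1/2 × 0.02163 = 0.01082 mol
mass of Na2CO3 = 0.01082 × 105.99 = 1.147 g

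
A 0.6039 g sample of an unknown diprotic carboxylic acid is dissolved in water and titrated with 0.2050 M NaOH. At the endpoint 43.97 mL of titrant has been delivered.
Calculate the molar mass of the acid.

n(NaOH) = 0.04397 L × 0.2050 mol/L = 9.014 × 10^-3 mol
From the 1:2 ratio, n(H2A) = 1/2 × 9.014 × 10^-3 = 4.507 × 10^-3 mol
M = m / n = 0.6039 g / 4.507 × 10^-3 mol = 134.0 g/mol

134.0 g/mol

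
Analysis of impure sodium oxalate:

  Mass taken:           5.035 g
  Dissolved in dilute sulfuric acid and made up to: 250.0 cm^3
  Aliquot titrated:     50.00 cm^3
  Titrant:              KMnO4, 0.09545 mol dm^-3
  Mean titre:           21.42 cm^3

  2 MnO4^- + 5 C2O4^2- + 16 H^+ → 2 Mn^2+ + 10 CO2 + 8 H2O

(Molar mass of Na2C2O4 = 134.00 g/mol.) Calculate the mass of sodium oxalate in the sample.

3.425 g

n(KMnO4) per titration = 0.02142 × 0.09545 = 2.045 × 10^-3 mol
From the 5:2 ratio, n(Na2C2O4) in each aliquot = 5/2 × 2.045 × 10^-3 = 5.111 × 10^-3 mol
n(Na2C2O4) in the whole flask = 5.111 × 10^-3 × 250.0/50.00 = 0.02556 mol
mass of Na2C2O4 = 0.02556 × 134.00 = 3.425 g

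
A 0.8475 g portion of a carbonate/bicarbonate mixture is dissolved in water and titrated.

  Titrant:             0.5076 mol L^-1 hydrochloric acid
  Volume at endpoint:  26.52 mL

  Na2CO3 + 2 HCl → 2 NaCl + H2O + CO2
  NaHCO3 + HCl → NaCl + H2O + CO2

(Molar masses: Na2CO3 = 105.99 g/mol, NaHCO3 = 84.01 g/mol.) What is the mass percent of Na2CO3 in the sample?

n(HCl) = 0.02652 × 0.5076 = 0.01346 mol
Let x = n(Na2CO3), y = n(NaHCO3).
Titrant: 2x + 1y = 0.01346;  mass: 105.99x + 84.01y = 0.8475
Solving, x = 4.569 × 10^-3 mol, y = 4.324 × 10^-3 mol
mass of Na2CO3 = 4.569 × 10^-3 × 105.99 = 0.4843 g
% Na2CO3 = 0.4843 / 0.8475 × 100 = 57.14 %

57.14 %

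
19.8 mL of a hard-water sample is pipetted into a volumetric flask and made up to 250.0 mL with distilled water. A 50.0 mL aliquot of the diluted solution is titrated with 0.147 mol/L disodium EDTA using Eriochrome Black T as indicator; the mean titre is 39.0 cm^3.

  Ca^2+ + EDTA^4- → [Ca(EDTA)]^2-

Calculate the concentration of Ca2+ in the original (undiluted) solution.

n(EDTA) = 0.0390 × 0.147 = 5.73 × 10^-3 mol
n(Ca2+) in the aliquot = 5.73 × 10^-3 mol (1:1 ratio)
[Ca2+]_dilute = 5.73 × 10^-3 / 0.0500 = 0.115 mol/L
Dilution factor = 250.0 / 19.8 = 12.63
[Ca2+]_stock = 0.115 × 12.63 = 1.45 mol/L

1.45 mol/L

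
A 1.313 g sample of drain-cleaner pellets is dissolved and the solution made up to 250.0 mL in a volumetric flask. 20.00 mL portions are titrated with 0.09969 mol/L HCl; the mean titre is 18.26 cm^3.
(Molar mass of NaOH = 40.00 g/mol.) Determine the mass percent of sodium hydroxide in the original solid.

NaOH + HCl → NaCl + H2O
n(HCl) per titration = 0.01826 × 0.09969 = 1.820 × 10^-3 mol
n(NaOH) in each aliquot = 1.820 × 10^-3 mol (1:1 ratio)
n(NaOH) in the whole flask = 1.820 × 10^-3 × 250.0/20.00 = 0.02275 mol
mass of NaOH = 0.02275 × 40.00 = 0.9102 g
% NaOH = 0.9102 / 1.313 × 100 = 69.32 %

69.32 %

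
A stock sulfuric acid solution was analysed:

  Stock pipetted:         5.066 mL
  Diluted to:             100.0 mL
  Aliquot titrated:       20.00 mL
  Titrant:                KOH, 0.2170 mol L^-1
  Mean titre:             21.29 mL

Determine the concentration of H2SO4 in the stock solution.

H2SO4 + 2 KOH → K2SO4 + 2 H2O
n(KOH) = 0.02129 × 0.2170 = 4.620 × 10^-3 mol
From the 1:2 ratio, n(H2SO4) in the aliquot = 1/2 × 4.620 × 10^-3 = 2.310 × 10^-3 mol
[H2SO4]_dilute = 2.310 × 10^-3 / 0.02000 = 0.1155 mol/L
Dilution factor = 100.0 / 5.066 = 19.74
[H2SO4]_stock = 0.1155 × 19.74 = 2.280 mol/L

2.280 mol/L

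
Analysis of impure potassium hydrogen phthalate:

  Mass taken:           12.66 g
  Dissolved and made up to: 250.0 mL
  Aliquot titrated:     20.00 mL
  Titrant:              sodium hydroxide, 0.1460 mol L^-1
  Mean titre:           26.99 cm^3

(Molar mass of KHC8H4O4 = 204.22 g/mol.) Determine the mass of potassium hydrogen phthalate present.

10.06 g

KHC8H4O4 + NaOH → KNaC8H4O4 + H2O
n(NaOH) per titration = 0.02699 × 0.1460 = 3.941 × 10^-3 mol
n(KHC8H4O4) in each aliquot = 3.941 × 10^-3 mol (1:1 ratio)
n(KHC8H4O4) in the whole flask = 3.941 × 10^-3 × 250.0/20.00 = 0.04926 mol
mass of KHC8H4O4 = 0.04926 × 204.22 = 10.06 g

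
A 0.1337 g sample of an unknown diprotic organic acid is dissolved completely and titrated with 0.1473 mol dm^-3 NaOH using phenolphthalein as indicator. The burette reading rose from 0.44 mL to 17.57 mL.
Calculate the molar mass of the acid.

n(NaOH) = 0.01713 L × 0.1473 mol/L = 2.523 × 10^-3 mol
From the 1:2 ratio, n(H2A) = 1/2 × 2.523 × 10^-3 = 1.262 × 10^-3 mol
M = m / n = 0.1337 g / 1.262 × 10^-3 mol = 106.0 g/mol

106.0 g/mol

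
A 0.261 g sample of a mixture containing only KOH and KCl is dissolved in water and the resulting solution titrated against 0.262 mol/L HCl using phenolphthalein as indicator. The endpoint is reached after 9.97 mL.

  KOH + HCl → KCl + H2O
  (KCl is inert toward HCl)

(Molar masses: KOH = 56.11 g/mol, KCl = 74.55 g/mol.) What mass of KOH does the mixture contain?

n(HCl) = 0.00997 × 0.262 = 2.61 × 10^-3 mol
Let x = n(KOH), y = n(KCl).
Titrant: 1x = 2.61 × 10^-3;  mass: 56.11x + 74.55y = 0.261
Solving, x = 2.61 × 10^-3 mol, y = 1.53 × 10^-3 mol
mass of KOH = 2.61 × 10^-3 × 56.11 = 0.147 g

0.147 g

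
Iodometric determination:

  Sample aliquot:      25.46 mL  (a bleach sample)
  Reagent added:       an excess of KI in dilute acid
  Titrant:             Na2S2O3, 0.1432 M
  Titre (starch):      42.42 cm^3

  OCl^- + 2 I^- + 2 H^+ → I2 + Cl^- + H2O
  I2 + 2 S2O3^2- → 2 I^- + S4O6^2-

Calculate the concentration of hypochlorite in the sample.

n(S2O3^2-) = 0.04242 × 0.1432 = 6.075 × 10^-3 mol
n(I2) = n(S2O3^2-)/2 = 3.037 × 10^-3 mol
n(OCl^-) in the aliquot = 3.037 × 10^-3 mol (1:1 ratio)
[OCl^-] = 3.037 × 10^-3 / 0.02546 = 0.1193 mol/L

0.1193 M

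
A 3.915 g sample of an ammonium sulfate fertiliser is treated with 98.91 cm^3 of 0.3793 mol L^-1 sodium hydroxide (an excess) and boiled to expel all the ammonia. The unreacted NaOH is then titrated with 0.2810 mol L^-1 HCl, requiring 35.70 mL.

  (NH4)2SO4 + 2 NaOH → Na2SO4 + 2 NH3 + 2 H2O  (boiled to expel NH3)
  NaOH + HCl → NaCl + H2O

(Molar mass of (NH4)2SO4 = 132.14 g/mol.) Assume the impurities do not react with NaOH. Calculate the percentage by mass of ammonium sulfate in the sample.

46.38 %

n(NaOH) added = 0.09891 × 0.3793 = 0.03752 mol
n(HCl) used in back-titration = 0.03570 × 0.2810 = 0.01003 mol
n(NaOH) left over = 0.01003 mol (1:1 ratio)
n(NaOH) consumed by analyte = 0.03752 − 0.01003 = 0.02748 mol
From the 1:2 ratio, n((NH4)2SO4) = 1/2 × 0.02748 = 0.01374 mol
mass of (NH4)2SO4 = 0.01374 × 132.14 = 1.816 g
% (NH4)2SO4 = 1.816 / 3.915 × 100 = 46.38 %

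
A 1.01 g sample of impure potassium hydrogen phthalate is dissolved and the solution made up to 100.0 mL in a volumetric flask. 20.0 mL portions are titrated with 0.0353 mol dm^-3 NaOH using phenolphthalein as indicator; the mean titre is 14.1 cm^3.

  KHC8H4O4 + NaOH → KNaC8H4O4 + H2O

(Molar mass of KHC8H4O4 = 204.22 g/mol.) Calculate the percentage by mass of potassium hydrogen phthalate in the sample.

n(NaOH) per titration = 0.0141 × 0.0353 = 4.98 × 10^-4 mol
n(KHC8H4O4) in each aliquot = 4.98 × 10^-4 mol (1:1 ratio)
n(KHC8H4O4) in the whole flask = 4.98 × 10^-4 × 100.0/20.0 = 2.49 × 10^-3 mol
mass of KHC8H4O4 = 2.49 × 10^-3 × 204.22 = 0.508 g
% KHC8H4O4 = 0.508 / 1.01 × 100 = 50.3 %

50.3 %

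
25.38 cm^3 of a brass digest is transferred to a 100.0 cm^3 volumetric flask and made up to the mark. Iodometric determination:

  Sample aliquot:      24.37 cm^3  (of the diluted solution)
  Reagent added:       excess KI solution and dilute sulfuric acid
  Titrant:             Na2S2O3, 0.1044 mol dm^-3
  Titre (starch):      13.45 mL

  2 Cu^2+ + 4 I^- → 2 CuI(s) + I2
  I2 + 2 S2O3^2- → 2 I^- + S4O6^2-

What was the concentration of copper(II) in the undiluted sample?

n(S2O3^2-) = 0.01345 × 0.1044 = 1.404 × 10^-3 mol
n(I2) = n(S2O3^2-)/2 = 7.021 × 10^-4 mol
From the 2:1 ratio, n(Cu2+) in the aliquot = 2/1 × 7.021 × 10^-4 = 1.404 × 10^-3 mol
[Cu2+]_dilute = 1.404 × 10^-3 / 0.02437 = 0.05762 mol/L
[Cu2+]_original = 0.05762 × 100.0/25.38 = 0.2270 mol/L

0.2270 mol/L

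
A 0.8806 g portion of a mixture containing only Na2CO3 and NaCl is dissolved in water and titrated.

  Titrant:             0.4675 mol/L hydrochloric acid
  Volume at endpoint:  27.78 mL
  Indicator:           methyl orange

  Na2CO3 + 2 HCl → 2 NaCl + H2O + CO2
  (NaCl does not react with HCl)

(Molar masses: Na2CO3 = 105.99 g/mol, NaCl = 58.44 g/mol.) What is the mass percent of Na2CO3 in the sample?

n(HCl) = 0.02778 × 0.4675 = 0.01299 mol
Let x = n(Na2CO3), y = n(NaCl).
Titrant: 2x = 0.01299;  mass: 105.99x + 58.44y = 0.8806
Solving, x = 6.494 × 10^-3 mol, y = 3.291 × 10^-3 mol
mass of Na2CO3 = 6.494 × 10^-3 × 105.99 = 0.6883 g
% Na2CO3 = 0.6883 / 0.8806 × 100 = 78.16 %

78.16 %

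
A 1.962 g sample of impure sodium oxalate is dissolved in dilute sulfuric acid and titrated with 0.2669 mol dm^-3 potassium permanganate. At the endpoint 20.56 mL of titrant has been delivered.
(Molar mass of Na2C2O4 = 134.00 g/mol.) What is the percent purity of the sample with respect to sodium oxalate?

93.70 %

2 MnO4^- + 5 C2O4^2- + 16 H^+ → 2 Mn^2+ + 10 CO2 + 8 H2O
n(KMnO4) = 0.02056 L × 0.2669 mol/L = 5.487 × 10^-3 mol
From the 5:2 ratio, n(Na2C2O4) = 5/2 × 5.487 × 10^-3 = 0.01372 mol
mass of Na2C2O4 = 0.01372 × 134.00 g/mol = 1.838 g
% Na2C2O4 = 1.838 / 1.962 × 100 = 93.70 %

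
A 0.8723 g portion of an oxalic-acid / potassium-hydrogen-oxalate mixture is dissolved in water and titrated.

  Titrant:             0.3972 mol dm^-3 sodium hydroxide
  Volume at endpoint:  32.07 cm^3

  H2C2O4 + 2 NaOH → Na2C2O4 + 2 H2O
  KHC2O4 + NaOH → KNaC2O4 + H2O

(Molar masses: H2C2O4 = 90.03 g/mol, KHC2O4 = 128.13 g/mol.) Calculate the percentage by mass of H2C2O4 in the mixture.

47.18 %

n(NaOH) = 0.03207 × 0.3972 = 0.01274 mol
Let x = n(H2C2O4), y = n(KHC2O4).
Titrant: 2x + 1y = 0.01274;  mass: 90.03x + 128.13y = 0.8723
Solving, x = 4.571 × 10^-3 mol, y = 3.596 × 10^-3 mol
mass of H2C2O4 = 4.571 × 10^-3 × 90.03 = 0.4115 g
% H2C2O4 = 0.4115 / 0.8723 × 100 = 47.18 %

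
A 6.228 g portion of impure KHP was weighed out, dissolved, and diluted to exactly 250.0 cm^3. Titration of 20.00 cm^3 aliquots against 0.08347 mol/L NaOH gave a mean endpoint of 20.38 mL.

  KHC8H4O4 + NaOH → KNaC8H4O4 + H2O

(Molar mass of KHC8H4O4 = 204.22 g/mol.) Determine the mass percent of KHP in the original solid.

69.73 %

n(NaOH) per titration = 0.02038 × 0.08347 = 1.701 × 10^-3 mol
n(KHC8H4O4) in each aliquot = 1.701 × 10^-3 mol (1:1 ratio)
n(KHC8H4O4) in the whole flask = 1.701 × 10^-3 × 250.0/20.00 = 0.02126 mol
mass of KHC8H4O4 = 0.02126 × 204.22 = 4.343 g
% KHC8H4O4 = 4.343 / 6.228 × 100 = 69.73 %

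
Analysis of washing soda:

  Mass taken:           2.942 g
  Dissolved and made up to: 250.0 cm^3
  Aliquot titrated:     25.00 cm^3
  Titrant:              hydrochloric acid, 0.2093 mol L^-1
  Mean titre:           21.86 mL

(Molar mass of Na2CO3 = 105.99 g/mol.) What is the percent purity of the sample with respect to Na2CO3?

Na2CO3 + 2 HCl → 2 NaCl + H2O + CO2
n(HCl) per titration = 0.02186 × 0.2093 = 4.575 × 10^-3 mol
From the 1:2 ratio, n(Na2CO3) in each aliquot = 1/2 × 4.575 × 10^-3 = 2.288 × 10^-3 mol
n(Na2CO3) in the whole flask = 2.288 × 10^-3 × 250.0/25.00 = 0.02288 mol
mass of Na2CO3 = 0.02288 × 105.99 = 2.425 g
% Na2CO3 = 2.425 / 2.942 × 100 = 82.42 %

82.42 %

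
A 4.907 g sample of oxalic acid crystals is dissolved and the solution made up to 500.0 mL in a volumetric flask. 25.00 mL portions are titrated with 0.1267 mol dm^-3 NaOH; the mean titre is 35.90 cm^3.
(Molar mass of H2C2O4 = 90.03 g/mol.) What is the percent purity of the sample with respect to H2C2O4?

83.45 %

H2C2O4 + 2 NaOH → Na2C2O4 + 2 H2O
n(NaOH) per titration = 0.03590 × 0.1267 = 4.549 × 10^-3 mol
From the 1:2 ratio, n(H2C2O4) in each aliquot = 1/2 × 4.549 × 10^-3 = 2.274 × 10^-3 mol
n(H2C2O4) in the whole flask = 2.274 × 10^-3 × 500.0/25.00 = 0.04549 mol
mass of H2C2O4 = 0.04549 × 90.03 = 4.095 g
% H2C2O4 = 4.095 / 4.907 × 100 = 83.45 %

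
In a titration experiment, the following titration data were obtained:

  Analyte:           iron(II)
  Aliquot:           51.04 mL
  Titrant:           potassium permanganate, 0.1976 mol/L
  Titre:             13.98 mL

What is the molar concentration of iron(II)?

MnO4^- + 5 Fe^2+ + 8 H^+ → Mn^2+ + 5 Fe^3+ + 4 H2O
n(KMnO4) = 0.01398 L × 0.1976 mol/L = 2.762 × 10^-3 mol
From the 5:1 mole ratio, n(Fe2+) = 5/1 × 2.762 × 10^-3 = 0.01381 mol
[Fe2+] = 0.01381 mol / 0.05104 L = 0.2706 mol/L

0.2706 mol/L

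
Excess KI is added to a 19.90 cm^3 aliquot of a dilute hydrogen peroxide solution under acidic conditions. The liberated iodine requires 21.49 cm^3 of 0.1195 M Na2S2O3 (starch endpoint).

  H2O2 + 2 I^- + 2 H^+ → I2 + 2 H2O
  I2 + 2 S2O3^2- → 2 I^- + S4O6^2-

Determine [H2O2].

0.06452 M

n(S2O3^2-) = 0.02149 × 0.1195 = 2.568 × 10^-3 mol
n(I2) = n(S2O3^2-)/2 = 1.284 × 10^-3 mol
n(H2O2) in the aliquot = 1.284 × 10^-3 mol (1:1 ratio)
[H2O2] = 1.284 × 10^-3 / 0.01990 = 0.06452 mol/L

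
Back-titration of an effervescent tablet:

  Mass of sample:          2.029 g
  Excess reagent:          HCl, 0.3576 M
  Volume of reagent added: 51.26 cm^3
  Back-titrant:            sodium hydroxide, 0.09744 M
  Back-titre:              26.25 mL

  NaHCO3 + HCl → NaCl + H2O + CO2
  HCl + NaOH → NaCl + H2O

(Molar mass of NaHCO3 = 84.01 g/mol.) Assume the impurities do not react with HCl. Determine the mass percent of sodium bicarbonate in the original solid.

n(HCl) added = 0.05126 × 0.3576 = 0.01833 mol
n(NaOH) used in back-titration = 0.02625 × 0.09744 = 2.558 × 10^-3 mol
n(HCl) left over = 2.558 × 10^-3 mol (1:1 ratio)
n(HCl) consumed by analyte = 0.01833 − 2.558 × 10^-3 = 0.01577 mol
n(NaHCO3) = 0.01577 mol (1:1 ratio)
mass of NaHCO3 = 0.01577 × 84.01 = 1.325 g
% NaHCO3 = 1.325 / 2.029 × 100 = 65.31 %

65.31 %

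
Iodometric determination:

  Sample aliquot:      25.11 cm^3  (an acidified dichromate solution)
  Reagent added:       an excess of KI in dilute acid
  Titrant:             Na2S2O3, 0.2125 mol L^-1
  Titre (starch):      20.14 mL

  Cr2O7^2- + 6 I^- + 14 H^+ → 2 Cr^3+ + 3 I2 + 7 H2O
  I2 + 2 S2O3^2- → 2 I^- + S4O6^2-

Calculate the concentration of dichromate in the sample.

0.02841 mol/L

n(S2O3^2-) = 0.02014 × 0.2125 = 4.280 × 10^-3 mol
n(I2) = n(S2O3^2-)/2 = 2.140 × 10^-3 mol
From the 1:3 ratio, n(Cr2O7^2-) in the aliquot = 1/3 × 2.140 × 10^-3 = 7.133 × 10^-4 mol
[Cr2O7^2-] = 7.133 × 10^-4 / 0.02511 = 0.02841 mol/L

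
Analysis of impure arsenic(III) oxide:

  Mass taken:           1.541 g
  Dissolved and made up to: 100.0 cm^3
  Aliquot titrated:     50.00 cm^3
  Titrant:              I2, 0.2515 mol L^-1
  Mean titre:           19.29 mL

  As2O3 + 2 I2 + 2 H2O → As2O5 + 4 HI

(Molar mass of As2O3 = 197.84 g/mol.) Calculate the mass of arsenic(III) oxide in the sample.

n(I2) per titration = 0.01929 × 0.2515 = 4.851 × 10^-3 mol
From the 1:2 ratio, n(As2O3) in each aliquot = 1/2 × 4.851 × 10^-3 = 2.426 × 10^-3 mol
n(As2O3) in the whole flask = 2.426 × 10^-3 × 100.0/50.00 = 4.851 × 10^-3 mol
mass of As2O3 = 4.851 × 10^-3 × 197.84 = 0.9598 g

0.9598 g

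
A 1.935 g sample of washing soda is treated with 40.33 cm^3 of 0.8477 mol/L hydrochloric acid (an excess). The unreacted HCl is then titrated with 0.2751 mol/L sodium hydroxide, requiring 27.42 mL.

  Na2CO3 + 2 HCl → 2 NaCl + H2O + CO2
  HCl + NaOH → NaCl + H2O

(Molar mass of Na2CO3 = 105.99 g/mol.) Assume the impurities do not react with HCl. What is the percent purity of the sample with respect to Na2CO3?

n(HCl) added = 0.04033 × 0.8477 = 0.03419 mol
n(NaOH) used in back-titration = 0.02742 × 0.2751 = 7.543 × 10^-3 mol
n(HCl) left over = 7.543 × 10^-3 mol (1:1 ratio)
n(HCl) consumed by analyte = 0.03419 − 7.543 × 10^-3 = 0.02664 mol
From the 1:2 ratio, n(Na2CO3) = 1/2 × 0.02664 = 0.01332 mol
mass of Na2CO3 = 0.01332 × 105.99 = 1.412 g
% Na2CO3 = 1.412 / 1.935 × 100 = 72.97 %

72.97 %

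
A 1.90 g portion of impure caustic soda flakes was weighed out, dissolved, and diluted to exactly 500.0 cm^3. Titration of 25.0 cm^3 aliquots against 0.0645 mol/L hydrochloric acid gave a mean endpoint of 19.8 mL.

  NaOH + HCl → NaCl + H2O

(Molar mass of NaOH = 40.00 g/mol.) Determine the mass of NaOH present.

n(HCl) per titration = 0.0198 × 0.0645 = 1.28 × 10^-3 mol
n(NaOH) in each aliquot = 1.28 × 10^-3 mol (1:1 ratio)
n(NaOH) in the whole flask = 1.28 × 10^-3 × 500.0/25.0 = 0.0255 mol
mass of NaOH = 0.0255 × 40.00 = 1.02 g

1.02 g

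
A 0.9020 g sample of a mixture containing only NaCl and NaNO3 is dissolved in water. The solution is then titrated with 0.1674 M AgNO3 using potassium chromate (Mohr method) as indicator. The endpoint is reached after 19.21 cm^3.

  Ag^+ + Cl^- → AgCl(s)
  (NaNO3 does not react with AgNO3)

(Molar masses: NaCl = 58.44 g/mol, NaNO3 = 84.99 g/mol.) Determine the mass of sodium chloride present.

0.1879 g

n(AgNO3) = 0.01921 × 0.1674 = 3.216 × 10^-3 mol
Let x = n(NaCl), y = n(NaNO3).
Titrant: 1x = 3.216 × 10^-3;  mass: 58.44x + 84.99y = 0.9020
Solving, x = 3.216 × 10^-3 mol, y = 8.402 × 10^-3 mol
mass of NaCl = 3.216 × 10^-3 × 58.44 = 0.1879 g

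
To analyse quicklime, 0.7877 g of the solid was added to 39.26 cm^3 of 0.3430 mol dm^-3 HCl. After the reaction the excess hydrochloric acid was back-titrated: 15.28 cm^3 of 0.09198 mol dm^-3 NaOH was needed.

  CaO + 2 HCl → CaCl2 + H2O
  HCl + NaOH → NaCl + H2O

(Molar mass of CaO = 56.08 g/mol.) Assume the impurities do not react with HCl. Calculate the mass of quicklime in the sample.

n(HCl) added = 0.03926 × 0.3430 = 0.01347 mol
n(NaOH) used in back-titration = 0.01528 × 0.09198 = 1.405 × 10^-3 mol
n(HCl) left over = 1.405 × 10^-3 mol (1:1 ratio)
n(HCl) consumed by analyte = 0.01347 − 1.405 × 10^-3 = 0.01206 mol
From the 1:2 ratio, n(CaO) = 1/2 × 0.01206 = 6.030 × 10^-3 mol
mass of CaO = 6.030 × 10^-3 × 56.08 = 0.3382 g

0.3382 g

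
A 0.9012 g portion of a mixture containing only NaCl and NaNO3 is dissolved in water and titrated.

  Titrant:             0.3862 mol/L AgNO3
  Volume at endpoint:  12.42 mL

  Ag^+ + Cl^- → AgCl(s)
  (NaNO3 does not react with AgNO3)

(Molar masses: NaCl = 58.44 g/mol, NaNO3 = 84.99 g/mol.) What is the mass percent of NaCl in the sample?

n(AgNO3) = 0.01242 × 0.3862 = 4.797 × 10^-3 mol
Let x = n(NaCl), y = n(NaNO3).
Titrant: 1x = 4.797 × 10^-3;  mass: 58.44x + 84.99y = 0.9012
Solving, x = 4.797 × 10^-3 mol, y = 7.305 × 10^-3 mol
mass of NaCl = 4.797 × 10^-3 × 58.44 = 0.2803 g
% NaCl = 0.2803 / 0.9012 × 100 = 31.10 %

31.10 %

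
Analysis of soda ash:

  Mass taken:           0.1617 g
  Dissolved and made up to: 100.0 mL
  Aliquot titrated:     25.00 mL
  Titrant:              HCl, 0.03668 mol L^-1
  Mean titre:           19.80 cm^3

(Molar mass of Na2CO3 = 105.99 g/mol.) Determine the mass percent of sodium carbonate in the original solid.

Na2CO3 + 2 HCl → 2 NaCl + H2O + CO2
n(HCl) per titration = 0.01980 × 0.03668 = 7.263 × 10^-4 mol
From the 1:2 ratio, n(Na2CO3) in each aliquot = 1/2 × 7.263 × 10^-4 = 3.631 × 10^-4 mol
n(Na2CO3) in the whole flask = 3.631 × 10^-4 × 100.0/25.00 = 1.453 × 10^-3 mol
mass of Na2CO3 = 1.453 × 10^-3 × 105.99 = 0.1540 g
% Na2CO3 = 0.1540 / 0.1617 × 100 = 95.21 %

95.21 %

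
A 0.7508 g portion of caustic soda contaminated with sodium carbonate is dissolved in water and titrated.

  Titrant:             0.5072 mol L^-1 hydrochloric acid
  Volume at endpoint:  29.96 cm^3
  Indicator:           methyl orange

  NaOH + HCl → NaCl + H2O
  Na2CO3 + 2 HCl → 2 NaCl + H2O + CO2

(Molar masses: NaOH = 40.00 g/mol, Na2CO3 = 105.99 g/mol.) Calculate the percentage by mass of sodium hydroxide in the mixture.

n(HCl) = 0.02996 × 0.5072 = 0.01520 mol
Let x = n(NaOH), y = n(Na2CO3).
Titrant: 1x + 2y = 0.01520;  mass: 40.00x + 105.99y = 0.7508
Solving, x = 4.194 × 10^-3 mol, y = 5.501 × 10^-3 mol
mass of NaOH = 4.194 × 10^-3 × 40.00 = 0.1677 g
% NaOH = 0.1677 / 0.7508 × 100 = 22.34 %

22.34 %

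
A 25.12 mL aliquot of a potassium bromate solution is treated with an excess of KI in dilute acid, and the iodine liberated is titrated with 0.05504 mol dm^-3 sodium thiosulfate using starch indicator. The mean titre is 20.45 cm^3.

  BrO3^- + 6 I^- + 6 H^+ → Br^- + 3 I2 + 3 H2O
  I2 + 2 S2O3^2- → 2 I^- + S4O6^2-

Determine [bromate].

n(S2O3^2-) = 0.02045 × 0.05504 = 1.126 × 10^-3 mol
n(I2) = n(S2O3^2-)/2 = 5.628 × 10^-4 mol
From the 1:3 ratio, n(BrO3^-) in the aliquot = 1/3 × 5.628 × 10^-4 = 1.876 × 10^-4 mol
[BrO3^-] = 1.876 × 10^-4 / 0.02512 = 0.007468 mol/L

0.007468 mol/L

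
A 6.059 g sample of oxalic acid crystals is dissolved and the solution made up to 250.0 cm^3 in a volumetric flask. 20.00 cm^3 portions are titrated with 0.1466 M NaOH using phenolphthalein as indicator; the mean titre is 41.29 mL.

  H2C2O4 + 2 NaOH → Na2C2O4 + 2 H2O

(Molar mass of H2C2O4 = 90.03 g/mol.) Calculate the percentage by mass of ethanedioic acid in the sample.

56.21 %

n(NaOH) per titration = 0.04129 × 0.1466 = 6.053 × 10^-3 mol
From the 1:2 ratio, n(H2C2O4) in each aliquot = 1/2 × 6.053 × 10^-3 = 3.027 × 10^-3 mol
n(H2C2O4) in the whole flask = 3.027 × 10^-3 × 250.0/20.00 = 0.03783 mol
mass of H2C2O4 = 0.03783 × 90.03 = 3.406 g
% H2C2O4 = 3.406 / 6.059 × 100 = 56.21 %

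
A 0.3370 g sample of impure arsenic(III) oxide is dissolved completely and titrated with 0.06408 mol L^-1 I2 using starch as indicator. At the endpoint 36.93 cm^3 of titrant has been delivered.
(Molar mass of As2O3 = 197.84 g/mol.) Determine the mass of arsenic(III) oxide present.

As2O3 + 2 I2 + 2 H2O → As2O5 + 4 HI
n(I2) = 0.03693 L × 0.06408 mol/L = 2.366 × 10^-3 mol
From the 1:2 ratio, n(As2O3) = 1/2 × 2.366 × 10^-3 = 1.183 × 10^-3 mol
mass of As2O3 = 1.183 × 10^-3 × 197.84 g/mol = 0.2341 g

0.2341 g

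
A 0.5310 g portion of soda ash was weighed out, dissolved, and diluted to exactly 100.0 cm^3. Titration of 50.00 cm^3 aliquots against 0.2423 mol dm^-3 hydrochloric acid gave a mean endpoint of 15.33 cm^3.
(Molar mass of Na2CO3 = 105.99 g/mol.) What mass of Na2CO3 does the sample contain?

0.3937 g

Na2CO3 + 2 HCl → 2 NaCl + H2O + CO2
n(HCl) per titration = 0.01533 × 0.2423 = 3.714 × 10^-3 mol
From the 1:2 ratio, n(Na2CO3) in each aliquot = 1/2 × 3.714 × 10^-3 = 1.857 × 10^-3 mol
n(Na2CO3) in the whole flask = 1.857 × 10^-3 × 100.0/50.00 = 3.714 × 10^-3 mol
mass of Na2CO3 = 3.714 × 10^-3 × 105.99 = 0.3937 g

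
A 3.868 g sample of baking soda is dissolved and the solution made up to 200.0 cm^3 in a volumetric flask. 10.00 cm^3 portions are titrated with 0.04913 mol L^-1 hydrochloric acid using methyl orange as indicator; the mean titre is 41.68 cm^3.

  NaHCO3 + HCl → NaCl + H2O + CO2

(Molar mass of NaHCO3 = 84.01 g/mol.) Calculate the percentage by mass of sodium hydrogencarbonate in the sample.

88.95 %

n(HCl) per titration = 0.04168 × 0.04913 = 2.048 × 10^-3 mol
n(NaHCO3) in each aliquot = 2.048 × 10^-3 mol (1:1 ratio)
n(NaHCO3) in the whole flask = 2.048 × 10^-3 × 200.0/10.00 = 0.04095 mol
mass of NaHCO3 = 0.04095 × 84.01 = 3.441 g
% NaHCO3 = 3.441 / 3.868 × 100 = 88.95 %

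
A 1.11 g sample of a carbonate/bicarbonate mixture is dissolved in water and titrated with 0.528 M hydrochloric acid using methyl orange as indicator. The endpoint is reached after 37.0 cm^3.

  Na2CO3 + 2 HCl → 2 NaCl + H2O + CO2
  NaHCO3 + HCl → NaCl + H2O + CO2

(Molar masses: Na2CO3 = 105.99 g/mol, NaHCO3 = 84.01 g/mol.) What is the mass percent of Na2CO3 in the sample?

n(HCl) = 0.0370 × 0.528 = 0.0195 mol
Let x = n(Na2CO3), y = n(NaHCO3).
Titrant: 2x + 1y = 0.0195;  mass: 105.99x + 84.01y = 1.11
Solving, x = 8.56 × 10^-3 mol, y = 2.41 × 10^-3 mol
mass of Na2CO3 = 8.56 × 10^-3 × 105.99 = 0.908 g
% Na2CO3 = 0.908 / 1.11 × 100 = 81.8 %

81.8 %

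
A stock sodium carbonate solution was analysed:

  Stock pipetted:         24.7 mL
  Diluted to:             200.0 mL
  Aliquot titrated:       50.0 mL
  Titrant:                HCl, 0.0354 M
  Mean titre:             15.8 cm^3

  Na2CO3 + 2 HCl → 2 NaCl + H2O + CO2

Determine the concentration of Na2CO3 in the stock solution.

n(HCl) = 0.0158 × 0.0354 = 5.59 × 10^-4 mol
From the 1:2 ratio, n(Na2CO3) in the aliquot = 1/2 × 5.59 × 10^-4 = 2.80 × 10^-4 mol
[Na2CO3]_dilute = 2.80 × 10^-4 / 0.0500 = 0.00559 mol/L
Dilution factor = 200.0 / 24.7 = 8.097
[Na2CO3]_stock = 0.00559 × 8.097 = 0.0453 mol/L

0.0453 M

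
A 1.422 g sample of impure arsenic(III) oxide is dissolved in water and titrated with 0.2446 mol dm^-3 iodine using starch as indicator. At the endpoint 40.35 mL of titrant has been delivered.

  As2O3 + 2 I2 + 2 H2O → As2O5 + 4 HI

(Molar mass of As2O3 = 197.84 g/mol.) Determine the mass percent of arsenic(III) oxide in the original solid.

n(I2) = 0.04035 L × 0.2446 mol/L = 9.870 × 10^-3 mol
From the 1:2 ratio, n(As2O3) = 1/2 × 9.870 × 10^-3 = 4.935 × 10^-3 mol
mass of As2O3 = 4.935 × 10^-3 × 197.84 g/mol = 0.9763 g
% As2O3 = 0.9763 / 1.422 × 100 = 68.66 %

68.66 %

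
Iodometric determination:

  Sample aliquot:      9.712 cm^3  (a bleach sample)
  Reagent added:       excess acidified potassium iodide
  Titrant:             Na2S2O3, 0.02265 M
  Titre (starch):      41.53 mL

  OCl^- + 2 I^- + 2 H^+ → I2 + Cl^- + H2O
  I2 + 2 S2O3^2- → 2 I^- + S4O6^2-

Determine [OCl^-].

n(S2O3^2-) = 0.04153 × 0.02265 = 9.407 × 10^-4 mol
n(I2) = n(S2O3^2-)/2 = 4.703 × 10^-4 mol
n(OCl^-) in the aliquot = 4.703 × 10^-4 mol (1:1 ratio)
[OCl^-] = 4.703 × 10^-4 / 0.009712 = 0.04843 mol/L

0.04843 M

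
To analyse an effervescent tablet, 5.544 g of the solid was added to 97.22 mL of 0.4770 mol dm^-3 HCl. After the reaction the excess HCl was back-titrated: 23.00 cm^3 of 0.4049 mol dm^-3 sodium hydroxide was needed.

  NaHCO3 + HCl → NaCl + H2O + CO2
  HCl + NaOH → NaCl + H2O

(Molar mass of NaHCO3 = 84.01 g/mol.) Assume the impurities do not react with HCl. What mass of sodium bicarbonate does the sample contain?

3.114 g

n(HCl) added = 0.09722 × 0.4770 = 0.04637 mol
n(NaOH) used in back-titration = 0.02300 × 0.4049 = 9.313 × 10^-3 mol
n(HCl) left over = 9.313 × 10^-3 mol (1:1 ratio)
n(HCl) consumed by analyte = 0.04637 − 9.313 × 10^-3 = 0.03706 mol
n(NaHCO3) = 0.03706 mol (1:1 ratio)
mass of NaHCO3 = 0.03706 × 84.01 = 3.114 g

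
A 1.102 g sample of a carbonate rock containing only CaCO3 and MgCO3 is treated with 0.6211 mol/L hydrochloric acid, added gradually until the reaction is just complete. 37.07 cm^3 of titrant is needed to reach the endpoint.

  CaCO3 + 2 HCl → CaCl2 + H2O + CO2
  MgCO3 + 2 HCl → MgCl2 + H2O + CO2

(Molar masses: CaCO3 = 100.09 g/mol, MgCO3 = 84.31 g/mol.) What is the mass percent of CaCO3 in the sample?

n(HCl) = 0.03707 × 0.6211 = 0.02302 mol
Let x = n(CaCO3), y = n(MgCO3).
Titrant: 2x + 2y = 0.02302;  mass: 100.09x + 84.31y = 1.102
Solving, x = 8.328 × 10^-3 mol, y = 3.184 × 10^-3 mol
mass of CaCO3 = 8.328 × 10^-3 × 100.09 = 0.8335 g
% CaCO3 = 0.8335 / 1.102 × 100 = 75.64 %

75.64 %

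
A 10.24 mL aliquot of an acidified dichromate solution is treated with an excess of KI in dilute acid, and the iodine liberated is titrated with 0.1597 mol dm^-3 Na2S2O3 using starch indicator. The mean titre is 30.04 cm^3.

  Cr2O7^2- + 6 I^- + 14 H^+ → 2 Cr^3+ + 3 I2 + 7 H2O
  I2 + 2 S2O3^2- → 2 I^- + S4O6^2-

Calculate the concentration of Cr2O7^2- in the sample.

n(S2O3^2-) = 0.03004 × 0.1597 = 4.797 × 10^-3 mol
n(I2) = n(S2O3^2-)/2 = 2.399 × 10^-3 mol
From the 1:3 ratio, n(Cr2O7^2-) in the aliquot = 1/3 × 2.399 × 10^-3 = 7.996 × 10^-4 mol
[Cr2O7^2-] = 7.996 × 10^-4 / 0.01024 = 0.07808 mol/L

0.07808 mol/L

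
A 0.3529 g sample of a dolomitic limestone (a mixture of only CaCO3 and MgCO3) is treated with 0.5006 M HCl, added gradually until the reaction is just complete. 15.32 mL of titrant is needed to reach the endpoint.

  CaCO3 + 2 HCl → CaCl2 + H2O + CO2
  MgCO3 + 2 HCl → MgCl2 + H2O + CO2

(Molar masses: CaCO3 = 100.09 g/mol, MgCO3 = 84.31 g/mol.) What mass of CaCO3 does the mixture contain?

0.1878 g

n(HCl) = 0.01532 × 0.5006 = 7.669 × 10^-3 mol
Let x = n(CaCO3), y = n(MgCO3).
Titrant: 2x + 2y = 7.669 × 10^-3;  mass: 100.09x + 84.31y = 0.3529
Solving, x = 1.876 × 10^-3 mol, y = 1.958 × 10^-3 mol
mass of CaCO3 = 1.876 × 10^-3 × 100.09 = 0.1878 g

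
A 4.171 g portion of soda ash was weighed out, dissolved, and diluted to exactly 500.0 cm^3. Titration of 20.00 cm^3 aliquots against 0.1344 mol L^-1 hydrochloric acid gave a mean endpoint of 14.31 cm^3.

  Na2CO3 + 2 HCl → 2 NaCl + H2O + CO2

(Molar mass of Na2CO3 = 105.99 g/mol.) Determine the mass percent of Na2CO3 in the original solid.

61.09 %

n(HCl) per titration = 0.01431 × 0.1344 = 1.923 × 10^-3 mol
From the 1:2 ratio, n(Na2CO3) in each aliquot = 1/2 × 1.923 × 10^-3 = 9.616 × 10^-4 mol
n(Na2CO3) in the whole flask = 9.616 × 10^-4 × 500.0/20.00 = 0.02404 mol
mass of Na2CO3 = 0.02404 × 105.99 = 2.548 g
% Na2CO3 = 2.548 / 4.171 × 100 = 61.09 %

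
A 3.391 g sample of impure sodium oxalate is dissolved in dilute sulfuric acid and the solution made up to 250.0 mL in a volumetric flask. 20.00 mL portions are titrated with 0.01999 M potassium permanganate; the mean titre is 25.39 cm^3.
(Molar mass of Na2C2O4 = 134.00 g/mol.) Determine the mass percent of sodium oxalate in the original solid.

62.68 %

2 MnO4^- + 5 C2O4^2- + 16 H^+ → 2 Mn^2+ + 10 CO2 + 8 H2O
n(KMnO4) per titration = 0.02539 × 0.01999 = 5.075 × 10^-4 mol
From the 5:2 ratio, n(Na2C2O4) in each aliquot = 5/2 × 5.075 × 10^-4 = 1.269 × 10^-3 mol
n(Na2C2O4) in the whole flask = 1.269 × 10^-3 × 250.0/20.00 = 0.01586 mol
mass of Na2C2O4 = 0.01586 × 134.00 = 2.125 g
% Na2C2O4 = 2.125 / 3.391 × 100 = 62.68 %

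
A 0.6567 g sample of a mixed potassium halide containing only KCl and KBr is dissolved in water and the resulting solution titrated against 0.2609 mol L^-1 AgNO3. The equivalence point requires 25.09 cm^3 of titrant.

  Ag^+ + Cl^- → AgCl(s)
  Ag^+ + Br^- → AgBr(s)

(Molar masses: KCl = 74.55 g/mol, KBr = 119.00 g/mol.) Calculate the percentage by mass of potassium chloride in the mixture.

n(AgNO3) = 0.02509 × 0.2609 = 6.546 × 10^-3 mol
Let x = n(KCl), y = n(KBr).
Titrant: 1x + 1y = 6.546 × 10^-3;  mass: 74.55x + 119.00y = 0.6567
Solving, x = 2.751 × 10^-3 mol, y = 3.795 × 10^-3 mol
mass of KCl = 2.751 × 10^-3 × 74.55 = 0.2051 g
% KCl = 0.2051 / 0.6567 × 100 = 31.23 %

31.23 %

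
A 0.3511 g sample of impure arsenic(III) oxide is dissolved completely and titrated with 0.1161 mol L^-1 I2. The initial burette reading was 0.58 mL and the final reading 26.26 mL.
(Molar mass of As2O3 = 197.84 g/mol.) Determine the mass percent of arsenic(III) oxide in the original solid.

As2O3 + 2 I2 + 2 H2O → As2O5 + 4 HI
n(I2) = 0.02568 L × 0.1161 mol/L = 2.981 × 10^-3 mol
From the 1:2 ratio, n(As2O3) = 1/2 × 2.981 × 10^-3 = 1.491 × 10^-3 mol
mass of As2O3 = 1.491 × 10^-3 × 197.84 g/mol = 0.2949 g
% As2O3 = 0.2949 / 0.3511 × 100 = 84.00 %

84.00 %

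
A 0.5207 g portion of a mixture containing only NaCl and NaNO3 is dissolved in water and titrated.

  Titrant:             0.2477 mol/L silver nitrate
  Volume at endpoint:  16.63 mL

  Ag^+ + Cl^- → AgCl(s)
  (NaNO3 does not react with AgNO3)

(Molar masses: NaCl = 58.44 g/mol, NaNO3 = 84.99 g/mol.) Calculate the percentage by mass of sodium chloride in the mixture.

46.23 %

n(AgNO3) = 0.01663 × 0.2477 = 4.119 × 10^-3 mol
Let x = n(NaCl), y = n(NaNO3).
Titrant: 1x = 4.119 × 10^-3;  mass: 58.44x + 84.99y = 0.5207
Solving, x = 4.119 × 10^-3 mol, y = 3.294 × 10^-3 mol
mass of NaCl = 4.119 × 10^-3 × 58.44 = 0.2407 g
% NaCl = 0.2407 / 0.5207 × 100 = 46.23 %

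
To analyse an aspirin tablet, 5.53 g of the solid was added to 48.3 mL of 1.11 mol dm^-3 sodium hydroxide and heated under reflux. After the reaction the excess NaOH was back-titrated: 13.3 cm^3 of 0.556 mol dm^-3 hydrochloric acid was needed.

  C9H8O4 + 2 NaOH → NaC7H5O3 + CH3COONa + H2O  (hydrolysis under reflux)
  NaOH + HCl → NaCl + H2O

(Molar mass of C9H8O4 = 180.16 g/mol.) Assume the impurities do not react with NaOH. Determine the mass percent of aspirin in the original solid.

75.3 %

n(NaOH) added = 0.0483 × 1.11 = 0.0536 mol
n(HCl) used in back-titration = 0.0133 × 0.556 = 7.39 × 10^-3 mol
n(NaOH) left over = 7.39 × 10^-3 mol (1:1 ratio)
n(NaOH) consumed by analyte = 0.0536 − 7.39 × 10^-3 = 0.0462 mol
From the 1:2 ratio, n(C9H8O4) = 1/2 × 0.0462 = 0.0231 mol
mass of C9H8O4 = 0.0231 × 180.16 = 4.16 g
% C9H8O4 = 4.16 / 5.53 × 100 = 75.3 %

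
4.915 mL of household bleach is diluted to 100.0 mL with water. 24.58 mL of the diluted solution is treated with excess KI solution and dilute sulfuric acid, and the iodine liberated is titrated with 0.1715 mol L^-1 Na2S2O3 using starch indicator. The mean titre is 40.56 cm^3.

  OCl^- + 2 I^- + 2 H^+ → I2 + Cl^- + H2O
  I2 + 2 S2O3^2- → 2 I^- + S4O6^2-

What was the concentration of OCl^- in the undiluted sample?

n(S2O3^2-) = 0.04056 × 0.1715 = 6.956 × 10^-3 mol
n(I2) = n(S2O3^2-)/2 = 3.478 × 10^-3 mol
n(OCl^-) in the aliquot = 3.478 × 10^-3 mol (1:1 ratio)
[OCl^-]_dilute = 3.478 × 10^-3 / 0.02458 = 0.1415 mol/L
[OCl^-]_original = 0.1415 × 100.0/4.915 = 2.879 mol/L

2.879 mol/L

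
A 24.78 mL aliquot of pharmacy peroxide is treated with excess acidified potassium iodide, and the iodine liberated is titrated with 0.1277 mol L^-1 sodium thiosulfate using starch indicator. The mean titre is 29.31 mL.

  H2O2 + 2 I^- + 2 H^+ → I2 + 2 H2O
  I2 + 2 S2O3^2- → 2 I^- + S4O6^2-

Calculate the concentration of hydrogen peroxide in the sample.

n(S2O3^2-) = 0.02931 × 0.1277 = 3.743 × 10^-3 mol
n(I2) = n(S2O3^2-)/2 = 1.871 × 10^-3 mol
n(H2O2) in the aliquot = 1.871 × 10^-3 mol (1:1 ratio)
[H2O2] = 1.871 × 10^-3 / 0.02478 = 0.07552 mol/L

0.07552 mol/L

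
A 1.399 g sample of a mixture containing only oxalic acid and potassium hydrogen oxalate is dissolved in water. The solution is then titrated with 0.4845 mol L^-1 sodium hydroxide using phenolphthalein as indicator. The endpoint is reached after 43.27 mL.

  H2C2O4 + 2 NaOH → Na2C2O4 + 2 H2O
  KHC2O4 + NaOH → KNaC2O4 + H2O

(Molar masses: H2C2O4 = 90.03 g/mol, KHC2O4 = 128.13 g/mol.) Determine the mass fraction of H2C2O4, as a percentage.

49.83 %

n(NaOH) = 0.04327 × 0.4845 = 0.02096 mol
Let x = n(H2C2O4), y = n(KHC2O4).
Titrant: 2x + 1y = 0.02096;  mass: 90.03x + 128.13y = 1.399
Solving, x = 7.743 × 10^-3 mol, y = 5.478 × 10^-3 mol
mass of H2C2O4 = 7.743 × 10^-3 × 90.03 = 0.6971 g
% H2C2O4 = 0.6971 / 1.399 × 100 = 49.83 %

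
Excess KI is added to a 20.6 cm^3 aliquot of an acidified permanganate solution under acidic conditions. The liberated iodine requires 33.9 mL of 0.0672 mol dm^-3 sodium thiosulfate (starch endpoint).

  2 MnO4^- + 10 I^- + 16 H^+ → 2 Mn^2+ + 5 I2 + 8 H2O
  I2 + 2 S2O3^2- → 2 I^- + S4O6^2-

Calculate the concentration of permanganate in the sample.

0.0221 mol/L

n(S2O3^2-) = 0.0339 × 0.0672 = 2.28 × 10^-3 mol
n(I2) = n(S2O3^2-)/2 = 1.14 × 10^-3 mol
From the 2:5 ratio, n(MnO4^-) in the aliquot = 2/5 × 1.14 × 10^-3 = 4.56 × 10^-4 mol
[MnO4^-] = 4.56 × 10^-4 / 0.0206 = 0.0221 mol/L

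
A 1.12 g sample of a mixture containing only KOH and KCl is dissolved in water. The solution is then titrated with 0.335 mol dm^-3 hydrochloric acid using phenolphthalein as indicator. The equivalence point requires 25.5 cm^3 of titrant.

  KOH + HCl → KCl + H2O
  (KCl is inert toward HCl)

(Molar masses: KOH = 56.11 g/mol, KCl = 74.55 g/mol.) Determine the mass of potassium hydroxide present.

0.479 g

n(HCl) = 0.0255 × 0.335 = 8.54 × 10^-3 mol
Let x = n(KOH), y = n(KCl).
Titrant: 1x = 8.54 × 10^-3;  mass: 56.11x + 74.55y = 1.12
Solving, x = 8.54 × 10^-3 mol, y = 8.59 × 10^-3 mol
mass of KOH = 8.54 × 10^-3 × 56.11 = 0.479 g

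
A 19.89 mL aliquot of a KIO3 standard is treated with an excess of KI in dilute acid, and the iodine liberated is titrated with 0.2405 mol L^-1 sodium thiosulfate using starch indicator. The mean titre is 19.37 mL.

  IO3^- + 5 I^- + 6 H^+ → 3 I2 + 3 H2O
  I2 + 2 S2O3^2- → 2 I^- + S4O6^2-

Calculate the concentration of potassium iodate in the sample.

0.03904 mol/L

n(S2O3^2-) = 0.01937 × 0.2405 = 4.658 × 10^-3 mol
n(I2) = n(S2O3^2-)/2 = 2.329 × 10^-3 mol
From the 1:3 ratio, n(IO3^-) in the aliquot = 1/3 × 2.329 × 10^-3 = 7.764 × 10^-4 mol
[IO3^-] = 7.764 × 10^-4 / 0.01989 = 0.03904 mol/L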